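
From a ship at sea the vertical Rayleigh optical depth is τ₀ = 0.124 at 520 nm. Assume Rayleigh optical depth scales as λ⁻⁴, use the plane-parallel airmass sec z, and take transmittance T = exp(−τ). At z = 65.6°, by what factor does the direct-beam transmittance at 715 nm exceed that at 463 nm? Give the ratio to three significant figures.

1.48

Airmass: sec 65.6° = 2.4207.
τ(715 nm) = 0.124 × (520/715)⁴ × 2.4207 = 0.124 × 0.2798 × 2.4207 = 0.0840.
τ(463 nm) = 0.124 × (520/463)⁴ × 2.4207 = 0.124 × 1.5911 × 2.4207 = 0.4776.
T(715)/T(463) = exp(τ_B − τ_A) = exp(0.3936) = 1.4823.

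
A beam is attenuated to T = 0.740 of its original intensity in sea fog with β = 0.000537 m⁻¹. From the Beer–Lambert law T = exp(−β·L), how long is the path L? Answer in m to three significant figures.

561 m

Beer–Lambert: T = exp(−βL) ⇒ L = −ln(T)/β = −ln(0.740)/0.000537 = 0.3011/0.000537 = 560.7 m.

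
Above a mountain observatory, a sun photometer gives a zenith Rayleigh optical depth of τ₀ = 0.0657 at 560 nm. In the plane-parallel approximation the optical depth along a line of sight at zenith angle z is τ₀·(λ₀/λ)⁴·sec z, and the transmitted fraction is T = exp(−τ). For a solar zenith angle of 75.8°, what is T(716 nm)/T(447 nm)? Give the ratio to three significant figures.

1.75

Airmass: sec 75.8° = 4.0765.
τ(716 nm) = 0.0657 × (560/716)⁴ × 4.0765 = 0.0657 × 0.3742 × 4.0765 = 0.1002.
τ(447 nm) = 0.0657 × (560/447)⁴ × 4.0765 = 0.0657 × 2.4633 × 4.0765 = 0.6597.
T(716)/T(447) = exp(τ_B − τ_A) = exp(0.5595) = 1.7498.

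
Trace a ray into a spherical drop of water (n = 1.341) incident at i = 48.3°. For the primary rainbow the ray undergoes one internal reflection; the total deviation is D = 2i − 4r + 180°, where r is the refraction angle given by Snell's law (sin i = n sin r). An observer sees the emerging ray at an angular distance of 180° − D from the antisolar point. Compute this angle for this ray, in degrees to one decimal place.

38.7°

sin r = sin 48.3° / 1.341 = 0.7466/1.341 = 0.5568; r = 33.83°.
D = 2·48.3° − 4·33.83° + 180° = 96.60° − 135.33° + 180° = 141.27°.
Angle from antisolar point = 180° − D = 38.73°.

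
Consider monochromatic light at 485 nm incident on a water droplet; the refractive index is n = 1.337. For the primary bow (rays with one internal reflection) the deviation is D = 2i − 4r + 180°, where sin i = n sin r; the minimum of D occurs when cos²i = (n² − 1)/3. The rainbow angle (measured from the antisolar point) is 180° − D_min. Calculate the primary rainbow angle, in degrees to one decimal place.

41.5°

cos²i = (1.78757 − 1)/3 = 0.26252; i = arccos(0.51237) = 59.178°.
sin r = sin 59.178°/1.337 = 0.64231; r = 39.964°.
D_min = 2·59.178° − 4·39.964° + 180° = 138.500°.
Rainbow angle = 180° − D_min = 41.500°.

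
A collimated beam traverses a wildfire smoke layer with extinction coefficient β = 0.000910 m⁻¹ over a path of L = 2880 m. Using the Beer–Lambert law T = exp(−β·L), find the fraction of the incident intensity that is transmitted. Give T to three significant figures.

0.0727

τ = β·L = 0.000910 × 2880 = 2.6208.
T = exp(−2.6208) = 0.0727.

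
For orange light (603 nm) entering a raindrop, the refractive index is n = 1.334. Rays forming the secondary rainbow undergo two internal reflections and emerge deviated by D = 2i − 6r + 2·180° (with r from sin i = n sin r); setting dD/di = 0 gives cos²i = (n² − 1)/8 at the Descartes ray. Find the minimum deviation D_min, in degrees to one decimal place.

cos²i = (1.77956 − 1)/8 = 0.09744; i = arccos(0.31216) = 71.810°.
sin r = sin 71.810°/1.334 = 0.71217; r = 45.411°.
D_min = 2·71.810° − 6·45.411° + 360° = 231.153°.

231.2°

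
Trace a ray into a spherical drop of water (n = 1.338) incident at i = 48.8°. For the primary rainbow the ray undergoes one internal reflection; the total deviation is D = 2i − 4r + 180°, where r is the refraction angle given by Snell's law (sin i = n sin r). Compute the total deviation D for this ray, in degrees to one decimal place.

sin r = sin 48.8° / 1.338 = 0.7524/1.338 = 0.5623; r = 34.22°.
D = 2·48.8° − 4·34.22° + 180° = 97.60° − 136.87° + 180° = 140.73°.

140.7°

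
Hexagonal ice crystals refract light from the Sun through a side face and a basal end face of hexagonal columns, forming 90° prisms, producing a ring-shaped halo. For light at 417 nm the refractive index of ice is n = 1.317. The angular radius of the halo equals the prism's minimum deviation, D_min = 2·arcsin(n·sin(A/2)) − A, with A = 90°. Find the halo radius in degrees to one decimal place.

47.3°

n·sin(A/2) = 1.317 × sin 45° = 1.317 × 0.7071 = 0.9313.
D_min = 2·arcsin(0.9313) − 90° = 2 × 68.632° − 90° = 47.264°.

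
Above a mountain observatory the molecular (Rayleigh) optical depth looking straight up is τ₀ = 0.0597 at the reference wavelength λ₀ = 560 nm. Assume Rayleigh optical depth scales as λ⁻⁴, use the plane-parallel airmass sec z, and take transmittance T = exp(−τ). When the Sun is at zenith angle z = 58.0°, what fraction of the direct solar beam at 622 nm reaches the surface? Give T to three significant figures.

sec 58.0° = 1.8871.
τ = 0.0597 × (560/622)⁴ × 1.8871 = 0.0597 × 0.6570 × 1.8871 = 0.0740.
T = exp(−0.0740) = 0.9287.

0.929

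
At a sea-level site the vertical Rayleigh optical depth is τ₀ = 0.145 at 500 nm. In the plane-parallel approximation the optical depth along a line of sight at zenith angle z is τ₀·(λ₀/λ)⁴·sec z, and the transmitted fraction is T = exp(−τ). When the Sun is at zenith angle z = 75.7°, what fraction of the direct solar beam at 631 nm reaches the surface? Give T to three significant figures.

sec 75.7° = 4.0486.
τ = 0.145 × (500/631)⁴ × 4.0486 = 0.145 × 0.3942 × 4.0486 = 0.2314.
T = exp(−0.2314) = 0.7934.

0.793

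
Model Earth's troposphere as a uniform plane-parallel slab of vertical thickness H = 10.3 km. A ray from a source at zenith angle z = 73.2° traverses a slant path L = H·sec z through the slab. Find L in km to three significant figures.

sec z = 1/cos 73.2° = 3.4598.
L = 10.3 × 3.4598 = 35.636 km.

35.6 km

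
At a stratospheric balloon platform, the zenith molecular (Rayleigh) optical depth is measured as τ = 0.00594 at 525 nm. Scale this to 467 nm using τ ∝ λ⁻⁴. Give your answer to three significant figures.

0.00949

τ(467 nm) = τ(525 nm) × (525/467)⁴ = 0.00594 × (1.1242)⁴ = 0.00594 × 1.5972 = 0.0095.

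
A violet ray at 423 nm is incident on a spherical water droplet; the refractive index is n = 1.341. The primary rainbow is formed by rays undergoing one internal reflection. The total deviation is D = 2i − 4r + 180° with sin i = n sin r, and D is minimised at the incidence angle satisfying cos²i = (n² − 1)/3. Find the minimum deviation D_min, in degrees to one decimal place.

cos²i = (1.79828 − 1)/3 = 0.26609; i = arccos(0.51584) = 58.946°.
sin r = sin 58.946°/1.341 = 0.63884; r = 39.705°.
D_min = 2·58.946° − 4·39.705° + 180° = 139.071°.

139.1°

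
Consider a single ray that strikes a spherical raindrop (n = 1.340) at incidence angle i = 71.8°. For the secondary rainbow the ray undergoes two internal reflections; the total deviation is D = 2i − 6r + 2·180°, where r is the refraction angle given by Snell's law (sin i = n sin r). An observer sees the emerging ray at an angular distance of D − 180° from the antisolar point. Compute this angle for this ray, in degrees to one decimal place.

sin r = sin 71.8° / 1.340 = 0.9500/1.340 = 0.7089; r = 45.15°.
D = 2·71.8° − 6·45.15° + 2·180° = 143.60° − 270.89° + 360° = 232.71°.
Angle from antisolar point = D − 180° = 52.71°.

52.7°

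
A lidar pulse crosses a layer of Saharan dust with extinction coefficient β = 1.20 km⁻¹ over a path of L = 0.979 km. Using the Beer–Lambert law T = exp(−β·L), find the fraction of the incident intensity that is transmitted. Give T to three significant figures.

0.309

τ = β·L = 1.20 × 0.979 = 1.1748.
T = exp(−1.1748) = 0.3089.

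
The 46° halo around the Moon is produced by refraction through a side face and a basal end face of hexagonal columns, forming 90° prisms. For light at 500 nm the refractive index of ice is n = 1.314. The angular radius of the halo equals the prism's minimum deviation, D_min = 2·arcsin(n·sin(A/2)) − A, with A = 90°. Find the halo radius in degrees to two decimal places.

n·sin(A/2) = 1.314 × sin 45° = 1.314 × 0.7071 = 0.9291.
D_min = 2·arcsin(0.9291) − 90° = 2 × 68.301° − 90° = 46.602°.

46.60°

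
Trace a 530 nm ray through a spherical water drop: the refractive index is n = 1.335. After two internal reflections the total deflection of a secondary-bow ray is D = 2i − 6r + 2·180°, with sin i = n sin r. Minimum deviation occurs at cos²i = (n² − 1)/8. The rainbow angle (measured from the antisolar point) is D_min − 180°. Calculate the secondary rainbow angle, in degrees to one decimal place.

51.4°

cos²i = (1.78222 − 1)/8 = 0.09778; i = arccos(0.31269) = 71.778°.
sin r = sin 71.778°/1.335 = 0.71150; r = 45.357°.
D_min = 2·71.778° − 6·45.357° + 360° = 231.414°.
Rainbow angle = D_min − 180° = 51.414°.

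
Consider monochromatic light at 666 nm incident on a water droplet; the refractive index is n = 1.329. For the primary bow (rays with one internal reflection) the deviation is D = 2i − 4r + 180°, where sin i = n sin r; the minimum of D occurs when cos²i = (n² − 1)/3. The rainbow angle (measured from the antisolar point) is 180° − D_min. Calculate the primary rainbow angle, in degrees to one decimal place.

42.7°

cos²i = (1.76624 − 1)/3 = 0.25541; i = arccos(0.50538) = 59.643°.
sin r = sin 59.643°/1.329 = 0.64928; r = 40.487°.
D_min = 2·59.643° − 4·40.487° + 180° = 137.337°.
Rainbow angle = 180° − D_min = 42.663°.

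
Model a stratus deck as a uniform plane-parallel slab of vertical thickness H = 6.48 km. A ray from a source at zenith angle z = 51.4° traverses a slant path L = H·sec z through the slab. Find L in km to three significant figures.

sec z = 1/cos 51.4° = 1.6029.
L = 6.48 × 1.6029 = 10.387 km.

10.4 km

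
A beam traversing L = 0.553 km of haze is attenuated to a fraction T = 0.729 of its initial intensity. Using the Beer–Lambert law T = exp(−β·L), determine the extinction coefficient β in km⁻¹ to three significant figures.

0.572 km⁻¹

Beer–Lambert: T = exp(−βL) ⇒ β = −ln(T)/L = −ln(0.729)/0.553 = 0.3161/0.553 = 0.5716 km⁻¹.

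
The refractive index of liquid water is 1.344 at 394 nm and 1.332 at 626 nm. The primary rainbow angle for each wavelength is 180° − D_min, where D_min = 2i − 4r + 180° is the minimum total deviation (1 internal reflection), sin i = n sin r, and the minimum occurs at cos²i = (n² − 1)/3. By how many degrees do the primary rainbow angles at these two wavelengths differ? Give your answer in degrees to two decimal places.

1.72°

At 394 nm (n = 1.344): cos²i = 0.26878 → i = 58.772°, r = 39.512°, D_min = 139.495°, rainbow angle = 40.505°.
At 626 nm (n = 1.332): cos²i = 0.25807 → i = 59.469°, r = 40.290°, D_min = 137.776°, rainbow angle = 42.224°.
Angular width = |40.505° − 42.224°| = 1.719°.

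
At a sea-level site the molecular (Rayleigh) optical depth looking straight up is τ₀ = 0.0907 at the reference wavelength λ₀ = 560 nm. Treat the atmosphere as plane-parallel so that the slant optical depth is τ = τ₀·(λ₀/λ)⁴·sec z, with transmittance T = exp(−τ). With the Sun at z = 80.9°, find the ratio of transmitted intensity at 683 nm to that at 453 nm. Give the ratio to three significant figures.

Airmass: sec 80.9° = 6.3228.
τ(683 nm) = 0.0907 × (560/683)⁴ × 6.3228 = 0.0907 × 0.4519 × 6.3228 = 0.2592.
τ(453 nm) = 0.0907 × (560/453)⁴ × 6.3228 = 0.0907 × 2.3354 × 6.3228 = 1.3393.
T(683)/T(453) = exp(τ_B − τ_A) = exp(1.0801) = 2.9450.

2.95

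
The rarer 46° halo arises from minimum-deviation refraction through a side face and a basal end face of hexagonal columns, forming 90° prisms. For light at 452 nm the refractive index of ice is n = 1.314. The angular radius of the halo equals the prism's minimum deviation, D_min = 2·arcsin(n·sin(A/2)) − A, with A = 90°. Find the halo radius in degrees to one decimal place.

n·sin(A/2) = 1.314 × sin 45° = 1.314 × 0.7071 = 0.9291.
D_min = 2·arcsin(0.9291) − 90° = 2 × 68.301° − 90° = 46.602°.

46.6°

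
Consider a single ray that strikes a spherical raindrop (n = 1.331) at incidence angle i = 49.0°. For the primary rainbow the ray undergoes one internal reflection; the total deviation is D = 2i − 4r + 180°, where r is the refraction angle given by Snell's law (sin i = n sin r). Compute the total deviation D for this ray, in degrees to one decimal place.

139.8°

sin r = sin 49.0° / 1.331 = 0.7547/1.331 = 0.5670; r = 34.54°.
D = 2·49.0° − 4·34.54° + 180° = 98.00° − 138.17° + 180° = 139.83°.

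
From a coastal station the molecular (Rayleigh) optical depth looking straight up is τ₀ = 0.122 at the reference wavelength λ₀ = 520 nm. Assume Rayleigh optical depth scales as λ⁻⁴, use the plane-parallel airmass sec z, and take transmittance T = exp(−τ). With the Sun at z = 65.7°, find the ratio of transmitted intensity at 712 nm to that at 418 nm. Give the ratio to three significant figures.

Airmass: sec 65.7° = 2.4300.
τ(712 nm) = 0.122 × (520/712)⁴ × 2.4300 = 0.122 × 0.2845 × 2.4300 = 0.0843.
τ(418 nm) = 0.122 × (520/418)⁴ × 2.4300 = 0.122 × 2.3950 × 2.4300 = 0.7100.
T(712)/T(418) = exp(τ_B − τ_A) = exp(0.6257) = 1.8695.

1.87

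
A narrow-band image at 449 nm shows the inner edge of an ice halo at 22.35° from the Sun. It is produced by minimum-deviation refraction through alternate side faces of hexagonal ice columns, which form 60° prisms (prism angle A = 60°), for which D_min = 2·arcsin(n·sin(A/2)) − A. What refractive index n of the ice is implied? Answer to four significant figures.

1.317

Rearranging: n = sin((D_min + A)/2) / sin(A/2).
(D_min + A)/2 = (22.35° + 60°)/2 = 41.175°.
n = sin 41.175° / sin 30° = 0.6584 / 0.5000 = 1.3167.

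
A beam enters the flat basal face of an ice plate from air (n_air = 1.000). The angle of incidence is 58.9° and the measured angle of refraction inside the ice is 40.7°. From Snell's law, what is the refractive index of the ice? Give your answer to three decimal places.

1.313

n = sin θ_i / sin θ_r = sin 58.9° / sin 40.7° = 0.8563 / 0.6521 = 1.3131.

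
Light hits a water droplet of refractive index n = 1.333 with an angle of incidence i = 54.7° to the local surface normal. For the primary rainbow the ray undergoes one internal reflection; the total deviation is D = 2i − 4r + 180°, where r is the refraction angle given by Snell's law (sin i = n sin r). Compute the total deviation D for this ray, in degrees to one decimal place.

sin r = sin 54.7° / 1.333 = 0.8161/1.333 = 0.6123; r = 37.75°.
D = 2·54.7° − 4·37.75° + 180° = 109.40° − 151.01° + 180° = 138.39°.

138.4°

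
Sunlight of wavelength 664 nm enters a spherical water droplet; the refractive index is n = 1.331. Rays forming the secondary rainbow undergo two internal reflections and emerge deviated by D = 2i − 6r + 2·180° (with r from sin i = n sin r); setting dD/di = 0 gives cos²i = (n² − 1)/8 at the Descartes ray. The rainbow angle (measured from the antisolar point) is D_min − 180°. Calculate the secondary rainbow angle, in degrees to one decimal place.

cos²i = (1.77156 − 1)/8 = 0.09645; i = arccos(0.31056) = 71.907°.
sin r = sin 71.907°/1.331 = 0.71417; r = 45.575°.
D_min = 2·71.907° − 6·45.575° + 360° = 230.365°.
Rainbow angle = D_min − 180° = 50.365°.

50.4°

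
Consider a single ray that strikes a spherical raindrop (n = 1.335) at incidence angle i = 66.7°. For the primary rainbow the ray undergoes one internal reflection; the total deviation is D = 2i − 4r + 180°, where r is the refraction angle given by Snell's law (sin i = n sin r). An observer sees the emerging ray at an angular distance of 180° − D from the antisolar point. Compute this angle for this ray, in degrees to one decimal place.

40.5°

sin r = sin 66.7° / 1.335 = 0.9184/1.335 = 0.6880; r = 43.47°.
D = 2·66.7° − 4·43.47° + 180° = 133.40° − 173.88° + 180° = 139.52°.
Angle from antisolar point = 180° − D = 40.48°.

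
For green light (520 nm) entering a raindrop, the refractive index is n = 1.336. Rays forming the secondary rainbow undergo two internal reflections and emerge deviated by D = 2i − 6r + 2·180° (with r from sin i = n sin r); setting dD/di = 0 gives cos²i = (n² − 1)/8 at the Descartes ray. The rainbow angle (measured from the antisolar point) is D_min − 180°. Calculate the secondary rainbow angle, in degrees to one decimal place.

51.7°

cos²i = (1.78490 − 1)/8 = 0.09811; i = arccos(0.31323) = 71.746°.
sin r = sin 71.746°/1.336 = 0.71084; r = 45.303°.
D_min = 2·71.746° − 6·45.303° + 360° = 231.674°.
Rainbow angle = D_min − 180° = 51.674°.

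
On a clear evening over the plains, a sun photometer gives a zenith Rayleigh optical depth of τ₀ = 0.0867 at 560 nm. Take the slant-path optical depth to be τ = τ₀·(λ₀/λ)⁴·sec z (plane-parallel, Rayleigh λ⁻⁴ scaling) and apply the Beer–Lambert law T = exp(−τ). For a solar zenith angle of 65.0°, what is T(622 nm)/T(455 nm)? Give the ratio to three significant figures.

1.40

Airmass: sec 65.0° = 2.3662.
τ(622 nm) = 0.0867 × (560/622)⁴ × 2.3662 = 0.0867 × 0.6570 × 2.3662 = 0.1348.
τ(455 nm) = 0.0867 × (560/455)⁴ × 2.3662 = 0.0867 × 2.2946 × 2.3662 = 0.4707.
T(622)/T(455) = exp(τ_B − τ_A) = exp(0.3359) = 1.3993.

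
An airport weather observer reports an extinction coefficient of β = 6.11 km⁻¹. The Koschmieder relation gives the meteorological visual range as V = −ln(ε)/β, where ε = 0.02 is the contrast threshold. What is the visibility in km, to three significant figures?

0.640 km

V = −ln(0.02) / 6.11 = 3.912 / 6.11 = 0.6403 km.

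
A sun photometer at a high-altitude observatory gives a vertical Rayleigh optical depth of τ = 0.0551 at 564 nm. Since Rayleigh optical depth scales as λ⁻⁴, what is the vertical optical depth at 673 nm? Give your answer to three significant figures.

τ(673 nm) = τ(564 nm) × (564/673)⁴ = 0.0551 × (0.8380)⁴ = 0.0551 × 0.4932 = 0.0272.

0.0272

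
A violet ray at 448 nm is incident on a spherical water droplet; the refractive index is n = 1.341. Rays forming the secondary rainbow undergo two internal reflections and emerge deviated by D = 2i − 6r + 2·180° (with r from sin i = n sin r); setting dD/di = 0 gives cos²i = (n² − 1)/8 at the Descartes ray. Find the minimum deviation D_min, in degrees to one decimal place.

233.0°

cos²i = (1.79828 − 1)/8 = 0.09979; i = arccos(0.31589) = 71.586°.
sin r = sin 71.586°/1.341 = 0.70753; r = 45.034°.
D_min = 2·71.586° − 6·45.034° + 360° = 232.966°.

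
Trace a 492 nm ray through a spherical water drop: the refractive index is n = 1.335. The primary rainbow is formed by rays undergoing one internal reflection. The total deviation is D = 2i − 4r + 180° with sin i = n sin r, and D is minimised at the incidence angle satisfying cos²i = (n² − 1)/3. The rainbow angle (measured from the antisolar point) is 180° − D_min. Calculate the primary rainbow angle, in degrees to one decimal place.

41.8°

cos²i = (1.78222 − 1)/3 = 0.26074; i = arccos(0.51063) = 59.294°.
sin r = sin 59.294°/1.335 = 0.64405; r = 40.094°.
D_min = 2·59.294° − 4·40.094° + 180° = 138.212°.
Rainbow angle = 180° − D_min = 41.788°.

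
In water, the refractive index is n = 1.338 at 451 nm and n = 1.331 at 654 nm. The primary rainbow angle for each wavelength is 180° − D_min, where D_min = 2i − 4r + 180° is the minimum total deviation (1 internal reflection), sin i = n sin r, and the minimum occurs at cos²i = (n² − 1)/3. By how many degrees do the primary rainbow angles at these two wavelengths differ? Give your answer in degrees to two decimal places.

At 451 nm (n = 1.338): cos²i = 0.26341 → i = 59.120°, r = 39.899°, D_min = 138.643°, rainbow angle = 41.357°.
At 654 nm (n = 1.331): cos²i = 0.25719 → i = 59.527°, r = 40.356°, D_min = 137.630°, rainbow angle = 42.370°.
Angular width = |41.357° − 42.370°| = 1.013°.

1.01°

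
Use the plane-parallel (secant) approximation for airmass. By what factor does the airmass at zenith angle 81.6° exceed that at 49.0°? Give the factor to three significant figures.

4.49

X(81.6°)/X(49.0°) = sec 81.6° / sec 49.0° = cos 49.0° / cos 81.6° = 0.6561/0.1461 = 4.4910.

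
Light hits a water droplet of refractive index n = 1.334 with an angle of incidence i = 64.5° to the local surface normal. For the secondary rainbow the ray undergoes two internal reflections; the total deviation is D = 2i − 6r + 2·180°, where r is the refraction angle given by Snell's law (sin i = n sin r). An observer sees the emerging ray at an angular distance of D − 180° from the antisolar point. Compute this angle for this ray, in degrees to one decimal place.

sin r = sin 64.5° / 1.334 = 0.9026/1.334 = 0.6766; r = 42.58°.
D = 2·64.5° − 6·42.58° + 2·180° = 129.00° − 255.47° + 360° = 233.53°.
Angle from antisolar point = D − 180° = 53.53°.

53.5°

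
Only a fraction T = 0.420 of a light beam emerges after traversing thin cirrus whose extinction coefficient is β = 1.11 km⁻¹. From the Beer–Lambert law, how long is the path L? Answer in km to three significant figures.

0.782 km

Beer–Lambert: T = exp(−βL) ⇒ L = −ln(T)/β = −ln(0.420)/1.11 = 0.8675/1.11 = 0.7815 km.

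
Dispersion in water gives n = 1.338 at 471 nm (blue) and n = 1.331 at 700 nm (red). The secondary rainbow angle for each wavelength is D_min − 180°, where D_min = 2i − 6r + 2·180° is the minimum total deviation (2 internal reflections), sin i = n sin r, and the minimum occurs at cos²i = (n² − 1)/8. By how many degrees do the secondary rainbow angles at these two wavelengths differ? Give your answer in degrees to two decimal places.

1.83°

At 471 nm (n = 1.338): cos²i = 0.09878 → i = 71.682°, r = 45.195°, D_min = 232.193°, rainbow angle = 52.193°.
At 700 nm (n = 1.331): cos²i = 0.09645 → i = 71.907°, r = 45.575°, D_min = 230.365°, rainbow angle = 50.365°.
Angular width = |52.193° − 50.365°| = 1.828°.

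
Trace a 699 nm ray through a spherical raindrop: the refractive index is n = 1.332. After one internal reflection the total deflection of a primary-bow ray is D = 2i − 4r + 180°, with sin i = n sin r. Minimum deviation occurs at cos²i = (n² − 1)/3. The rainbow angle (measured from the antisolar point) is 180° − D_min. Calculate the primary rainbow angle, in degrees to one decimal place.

42.2°

cos²i = (1.77422 − 1)/3 = 0.25807; i = arccos(0.50801) = 59.469°.
sin r = sin 59.469°/1.332 = 0.64666; r = 40.290°.
D_min = 2·59.469° − 4·40.290° + 180° = 137.776°.
Rainbow angle = 180° − D_min = 42.224°.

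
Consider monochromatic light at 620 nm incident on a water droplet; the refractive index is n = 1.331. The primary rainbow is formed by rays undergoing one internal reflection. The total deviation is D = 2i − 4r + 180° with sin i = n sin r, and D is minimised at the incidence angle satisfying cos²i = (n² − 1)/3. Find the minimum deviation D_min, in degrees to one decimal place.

137.6°

cos²i = (1.77156 − 1)/3 = 0.25719; i = arccos(0.50714) = 59.527°.
sin r = sin 59.527°/1.331 = 0.64753; r = 40.356°.
D_min = 2·59.527° − 4·40.356° + 180° = 137.630°.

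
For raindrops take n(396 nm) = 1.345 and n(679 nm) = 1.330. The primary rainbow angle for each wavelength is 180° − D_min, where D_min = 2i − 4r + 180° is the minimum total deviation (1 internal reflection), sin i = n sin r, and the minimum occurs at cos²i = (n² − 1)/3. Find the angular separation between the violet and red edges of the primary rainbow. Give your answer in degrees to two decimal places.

At 396 nm (n = 1.345): cos²i = 0.26967 → i = 58.715°, r = 39.448°, D_min = 139.635°, rainbow angle = 40.365°.
At 679 nm (n = 1.330): cos²i = 0.25630 → i = 59.585°, r = 40.422°, D_min = 137.484°, rainbow angle = 42.516°.
Angular width = |40.365° − 42.516°| = 2.152°.

2.15°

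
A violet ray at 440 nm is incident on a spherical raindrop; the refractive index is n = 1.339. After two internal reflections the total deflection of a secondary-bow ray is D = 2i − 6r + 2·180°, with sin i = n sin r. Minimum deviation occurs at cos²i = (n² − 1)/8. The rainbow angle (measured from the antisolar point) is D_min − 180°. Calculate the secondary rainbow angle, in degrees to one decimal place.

52.5°

cos²i = (1.79292 − 1)/8 = 0.09912; i = arccos(0.31483) = 71.650°.
sin r = sin 71.650°/1.339 = 0.70885; r = 45.141°.
D_min = 2·71.650° − 6·45.141° + 360° = 232.451°.
Rainbow angle = D_min − 180° = 52.451°.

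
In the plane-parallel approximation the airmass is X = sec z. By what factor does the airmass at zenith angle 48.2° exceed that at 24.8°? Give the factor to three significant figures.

1.36

X(48.2°)/X(24.8°) = sec 48.2° / sec 24.8° = cos 24.8° / cos 48.2° = 0.9078/0.6665 = 1.3619.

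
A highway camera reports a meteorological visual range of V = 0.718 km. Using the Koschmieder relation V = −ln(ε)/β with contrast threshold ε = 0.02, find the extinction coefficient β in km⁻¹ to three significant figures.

β = −ln(0.02) / V = 3.912 / 0.718 = 5.4485 km⁻¹.

5.45 km⁻¹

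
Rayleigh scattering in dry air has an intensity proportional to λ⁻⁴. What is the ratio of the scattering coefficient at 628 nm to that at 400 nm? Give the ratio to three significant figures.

0.165

Rayleigh scattering ∝ λ⁻⁴, so the ratio of coefficients is the inverse fourth power of the wavelength ratio.
σ(628)/σ(400) = (400/628)⁴ = (0.6369)⁴ = 0.1646.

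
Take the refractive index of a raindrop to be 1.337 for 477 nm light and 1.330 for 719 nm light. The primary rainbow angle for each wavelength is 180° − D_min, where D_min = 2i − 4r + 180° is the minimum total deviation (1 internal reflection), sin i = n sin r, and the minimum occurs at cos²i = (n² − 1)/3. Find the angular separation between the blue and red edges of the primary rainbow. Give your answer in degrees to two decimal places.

1.02°

At 477 nm (n = 1.337): cos²i = 0.26252 → i = 59.178°, r = 39.964°, D_min = 138.500°, rainbow angle = 41.500°.
At 719 nm (n = 1.330): cos²i = 0.25630 → i = 59.585°, r = 40.422°, D_min = 137.484°, rainbow angle = 42.516°.
Angular width = |41.500° − 42.516°| = 1.016°.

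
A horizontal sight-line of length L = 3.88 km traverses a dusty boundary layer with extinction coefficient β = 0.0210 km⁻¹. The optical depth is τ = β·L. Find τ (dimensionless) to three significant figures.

τ = β·L = 0.0210 × 3.88 = 0.0815.

0.0815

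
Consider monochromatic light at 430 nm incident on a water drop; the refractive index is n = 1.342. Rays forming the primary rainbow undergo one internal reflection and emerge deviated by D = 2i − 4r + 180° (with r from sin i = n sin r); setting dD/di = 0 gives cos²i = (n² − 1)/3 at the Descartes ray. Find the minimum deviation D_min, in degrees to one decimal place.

139.2°

cos²i = (1.80096 − 1)/3 = 0.26699; i = arccos(0.51671) = 58.888°.
sin r = sin 58.888°/1.342 = 0.63797; r = 39.641°.
D_min = 2·58.888° − 4·39.641° + 180° = 139.213°.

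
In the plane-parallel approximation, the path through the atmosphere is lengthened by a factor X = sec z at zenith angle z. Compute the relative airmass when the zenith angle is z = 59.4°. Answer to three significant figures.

1.96

X = sec z = 1/cos 59.4° = 1/0.5090 = 1.9645.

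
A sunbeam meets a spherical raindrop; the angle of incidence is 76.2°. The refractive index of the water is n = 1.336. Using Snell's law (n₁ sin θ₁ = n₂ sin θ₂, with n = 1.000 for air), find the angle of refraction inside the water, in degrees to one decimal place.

46.6°

Snell: sin θ_r = sin θ_i / n = sin 76.2° / 1.336 = 0.9711 / 1.336 = 0.7269.
θ_r = arcsin(0.7269) = 46.63°.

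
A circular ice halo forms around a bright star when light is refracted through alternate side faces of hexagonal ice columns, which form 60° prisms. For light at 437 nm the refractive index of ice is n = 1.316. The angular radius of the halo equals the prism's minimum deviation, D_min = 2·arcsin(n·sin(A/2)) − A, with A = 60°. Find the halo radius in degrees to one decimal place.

n·sin(A/2) = 1.316 × sin 30° = 1.316 × 0.5000 = 0.6580.
D_min = 2·arcsin(0.6580) − 60° = 2 × 41.148° − 60° = 22.295°.

22.3°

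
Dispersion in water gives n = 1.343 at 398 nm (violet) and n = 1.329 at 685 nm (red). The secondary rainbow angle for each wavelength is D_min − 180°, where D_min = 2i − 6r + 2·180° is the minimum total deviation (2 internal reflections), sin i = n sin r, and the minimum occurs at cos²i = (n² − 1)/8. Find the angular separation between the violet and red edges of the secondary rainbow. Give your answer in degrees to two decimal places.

At 398 nm (n = 1.343): cos²i = 0.10046 → i = 71.522°, r = 44.928°, D_min = 233.478°, rainbow angle = 53.478°.
At 685 nm (n = 1.329): cos²i = 0.09578 → i = 71.972°, r = 45.685°, D_min = 229.837°, rainbow angle = 49.837°.
Angular width = |53.478° − 49.837°| = 3.641°.

3.64°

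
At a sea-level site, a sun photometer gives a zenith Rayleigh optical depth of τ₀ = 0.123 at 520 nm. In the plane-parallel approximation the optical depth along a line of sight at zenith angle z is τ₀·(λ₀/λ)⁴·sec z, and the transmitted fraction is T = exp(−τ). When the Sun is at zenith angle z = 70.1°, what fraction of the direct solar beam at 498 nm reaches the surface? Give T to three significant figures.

sec 70.1° = 2.9379.
τ = 0.123 × (520/498)⁴ × 2.9379 = 0.123 × 1.1888 × 2.9379 = 0.4296.
T = exp(−0.4296) = 0.6508.

0.651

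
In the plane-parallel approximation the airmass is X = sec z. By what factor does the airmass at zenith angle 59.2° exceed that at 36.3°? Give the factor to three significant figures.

X(59.2°)/X(36.3°) = sec 59.2° / sec 36.3° = cos 36.3° / cos 59.2° = 0.8059/0.5120 = 1.5739.

1.57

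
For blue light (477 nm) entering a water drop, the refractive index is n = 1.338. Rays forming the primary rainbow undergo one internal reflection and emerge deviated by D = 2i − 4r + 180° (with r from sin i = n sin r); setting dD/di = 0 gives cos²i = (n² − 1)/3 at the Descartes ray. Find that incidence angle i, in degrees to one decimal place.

59.1°

cos²i = (1.338² − 1)/3 = (1.79024 − 1)/3 = 0.26341.
cos i = 0.51324, so i = 59.120°.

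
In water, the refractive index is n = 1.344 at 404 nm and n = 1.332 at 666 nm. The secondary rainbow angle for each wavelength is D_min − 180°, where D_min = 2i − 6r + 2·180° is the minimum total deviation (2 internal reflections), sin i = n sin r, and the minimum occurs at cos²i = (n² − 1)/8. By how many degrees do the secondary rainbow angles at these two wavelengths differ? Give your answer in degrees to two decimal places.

3.10°

At 404 nm (n = 1.344): cos²i = 0.10079 → i = 71.490°, r = 44.874°, D_min = 233.733°, rainbow angle = 53.733°.
At 666 nm (n = 1.332): cos²i = 0.09678 → i = 71.875°, r = 45.520°, D_min = 230.628°, rainbow angle = 50.628°.
Angular width = |53.733° − 50.628°| = 3.104°.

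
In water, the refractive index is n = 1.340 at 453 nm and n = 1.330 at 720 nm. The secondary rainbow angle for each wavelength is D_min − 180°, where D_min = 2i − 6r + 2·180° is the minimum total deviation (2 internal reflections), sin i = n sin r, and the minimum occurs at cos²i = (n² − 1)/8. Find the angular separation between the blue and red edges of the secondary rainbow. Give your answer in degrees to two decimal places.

2.61°

At 453 nm (n = 1.340): cos²i = 0.09945 → i = 71.618°, r = 45.088°, D_min = 232.709°, rainbow angle = 52.709°.
At 720 nm (n = 1.330): cos²i = 0.09611 → i = 71.940°, r = 45.630°, D_min = 230.101°, rainbow angle = 50.101°.
Angular width = |52.709° − 50.101°| = 2.608°.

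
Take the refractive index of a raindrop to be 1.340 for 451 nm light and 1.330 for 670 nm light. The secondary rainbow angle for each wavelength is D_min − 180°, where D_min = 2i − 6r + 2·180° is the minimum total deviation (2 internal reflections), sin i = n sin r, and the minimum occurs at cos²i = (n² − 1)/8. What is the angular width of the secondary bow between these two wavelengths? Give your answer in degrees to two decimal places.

At 451 nm (n = 1.340): cos²i = 0.09945 → i = 71.618°, r = 45.088°, D_min = 232.709°, rainbow angle = 52.709°.
At 670 nm (n = 1.330): cos²i = 0.09611 → i = 71.940°, r = 45.630°, D_min = 230.101°, rainbow angle = 50.101°.
Angular width = |52.709° − 50.101°| = 2.608°.

2.61°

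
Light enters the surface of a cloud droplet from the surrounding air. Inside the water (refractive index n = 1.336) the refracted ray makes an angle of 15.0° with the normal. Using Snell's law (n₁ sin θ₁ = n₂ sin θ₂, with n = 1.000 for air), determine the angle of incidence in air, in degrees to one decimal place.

Snell: sin θ_i = n · sin θ_r = 1.336 × sin 15.0° = 1.336 × 0.2588 = 0.3458.
θ_i = arcsin(0.3458) = 20.23°.

20.2°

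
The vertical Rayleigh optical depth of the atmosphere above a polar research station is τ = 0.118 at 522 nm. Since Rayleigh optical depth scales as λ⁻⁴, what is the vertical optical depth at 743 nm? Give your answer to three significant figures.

0.0287

τ(743 nm) = τ(522 nm) × (522/743)⁴ = 0.118 × (0.7026)⁴ = 0.118 × 0.2436 = 0.0287.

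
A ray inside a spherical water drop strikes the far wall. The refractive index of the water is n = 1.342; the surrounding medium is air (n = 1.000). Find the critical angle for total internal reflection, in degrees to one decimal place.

48.2°

sin θ_c = n_air / n = 1.000 / 1.342 = 0.7452.
θ_c = arcsin(0.7452) = 48.17°.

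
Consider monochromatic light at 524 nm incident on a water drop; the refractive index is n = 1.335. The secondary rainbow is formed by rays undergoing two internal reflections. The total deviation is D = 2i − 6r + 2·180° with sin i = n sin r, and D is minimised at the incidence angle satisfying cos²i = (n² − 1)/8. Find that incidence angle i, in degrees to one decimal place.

cos²i = (1.335² − 1)/8 = (1.78222 − 1)/8 = 0.09778.
cos i = 0.31269, so i = 71.778°.

71.8°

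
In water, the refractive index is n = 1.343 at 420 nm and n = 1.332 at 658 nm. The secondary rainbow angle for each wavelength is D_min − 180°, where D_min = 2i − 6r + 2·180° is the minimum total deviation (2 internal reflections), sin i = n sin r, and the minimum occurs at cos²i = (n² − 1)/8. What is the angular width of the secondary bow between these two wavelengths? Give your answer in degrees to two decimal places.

2.85°

At 420 nm (n = 1.343): cos²i = 0.10046 → i = 71.522°, r = 44.928°, D_min = 233.478°, rainbow angle = 53.478°.
At 658 nm (n = 1.332): cos²i = 0.09678 → i = 71.875°, r = 45.520°, D_min = 230.628°, rainbow angle = 50.628°.
Angular width = |53.478° − 50.628°| = 2.849°.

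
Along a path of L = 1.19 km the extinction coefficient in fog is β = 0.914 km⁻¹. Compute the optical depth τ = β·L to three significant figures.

1.09

τ = β·L = 0.914 × 1.19 = 1.0877.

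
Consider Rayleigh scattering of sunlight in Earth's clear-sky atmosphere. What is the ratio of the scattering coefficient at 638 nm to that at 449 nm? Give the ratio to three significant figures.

Rayleigh scattering ∝ λ⁻⁴, so the ratio of coefficients is the inverse fourth power of the wavelength ratio.
σ(638)/σ(449) = (449/638)⁴ = (0.7038)⁴ = 0.2453.

0.245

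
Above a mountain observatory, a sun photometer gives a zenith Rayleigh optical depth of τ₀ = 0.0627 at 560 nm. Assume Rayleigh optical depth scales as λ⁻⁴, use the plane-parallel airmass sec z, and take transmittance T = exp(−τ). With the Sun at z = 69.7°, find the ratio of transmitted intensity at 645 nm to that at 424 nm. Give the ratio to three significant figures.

Airmass: sec 69.7° = 2.8824.
τ(645 nm) = 0.0627 × (560/645)⁴ × 2.8824 = 0.0627 × 0.5682 × 2.8824 = 0.1027.
τ(424 nm) = 0.0627 × (560/424)⁴ × 2.8824 = 0.0627 × 3.0429 × 2.8824 = 0.5499.
T(645)/T(424) = exp(τ_B − τ_A) = exp(0.4472) = 1.5640.

1.56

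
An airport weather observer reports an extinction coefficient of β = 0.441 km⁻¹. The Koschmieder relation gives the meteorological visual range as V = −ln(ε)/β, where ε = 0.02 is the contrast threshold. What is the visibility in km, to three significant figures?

8.87 km

V = −ln(0.02) / 0.441 = 3.912 / 0.441 = 8.8708 km.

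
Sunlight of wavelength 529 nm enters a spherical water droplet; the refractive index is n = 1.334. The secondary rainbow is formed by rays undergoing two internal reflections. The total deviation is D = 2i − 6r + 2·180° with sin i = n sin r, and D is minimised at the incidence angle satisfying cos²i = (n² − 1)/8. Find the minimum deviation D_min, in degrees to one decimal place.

231.2°

cos²i = (1.77956 − 1)/8 = 0.09744; i = arccos(0.31216) = 71.810°.
sin r = sin 71.810°/1.334 = 0.71217; r = 45.411°.
D_min = 2·71.810° − 6·45.411° + 360° = 231.153°.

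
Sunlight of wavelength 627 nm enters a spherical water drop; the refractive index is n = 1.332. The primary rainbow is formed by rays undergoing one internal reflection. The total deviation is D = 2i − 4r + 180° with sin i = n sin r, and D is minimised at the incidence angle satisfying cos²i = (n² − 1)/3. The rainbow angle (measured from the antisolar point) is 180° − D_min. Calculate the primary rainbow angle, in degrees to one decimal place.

42.2°

cos²i = (1.77422 − 1)/3 = 0.25807; i = arccos(0.50801) = 59.469°.
sin r = sin 59.469°/1.332 = 0.64666; r = 40.290°.
D_min = 2·59.469° − 4·40.290° + 180° = 137.776°.
Rainbow angle = 180° − D_min = 42.224°.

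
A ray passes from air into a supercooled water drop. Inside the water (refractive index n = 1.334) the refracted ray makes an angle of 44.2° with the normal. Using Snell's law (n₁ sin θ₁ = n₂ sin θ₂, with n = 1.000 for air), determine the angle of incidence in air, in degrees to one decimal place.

Snell: sin θ_i = n · sin θ_r = 1.334 × sin 44.2° = 1.334 × 0.6972 = 0.9300.
θ_i = arcsin(0.9300) = 68.44°.

68.4°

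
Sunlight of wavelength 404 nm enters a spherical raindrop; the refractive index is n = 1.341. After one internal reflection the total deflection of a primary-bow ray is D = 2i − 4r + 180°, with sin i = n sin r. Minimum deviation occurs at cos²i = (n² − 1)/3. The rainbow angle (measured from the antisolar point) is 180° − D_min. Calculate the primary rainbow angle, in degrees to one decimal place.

40.9°

cos²i = (1.79828 − 1)/3 = 0.26609; i = arccos(0.51584) = 58.946°.
sin r = sin 58.946°/1.341 = 0.63884; r = 39.705°.
D_min = 2·58.946° − 4·39.705° + 180° = 139.071°.
Rainbow angle = 180° − D_min = 40.929°.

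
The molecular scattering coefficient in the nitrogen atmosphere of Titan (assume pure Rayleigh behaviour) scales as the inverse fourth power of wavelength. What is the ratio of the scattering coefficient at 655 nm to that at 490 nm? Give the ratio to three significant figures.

Rayleigh scattering ∝ λ⁻⁴, so the ratio of coefficients is the inverse fourth power of the wavelength ratio.
σ(655)/σ(490) = (490/655)⁴ = (0.7481)⁴ = 0.3132.

0.313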